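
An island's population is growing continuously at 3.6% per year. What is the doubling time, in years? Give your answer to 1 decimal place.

doubling time = ln(2) / |r| = 0.69315 / 0.036

doubling time ≈ 19.3 years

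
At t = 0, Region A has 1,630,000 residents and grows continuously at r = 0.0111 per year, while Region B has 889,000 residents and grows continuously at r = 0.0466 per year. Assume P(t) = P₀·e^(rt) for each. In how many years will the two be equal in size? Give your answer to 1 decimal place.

t ≈ 17.1 years

1630000·e^(0.0111t) = 889000·e^(0.0466t)
1630000/889000 = e^((0.0466 − 0.0111)t) → ln(1.83352) = 0.0355·t
t = 0.60624 / 0.0355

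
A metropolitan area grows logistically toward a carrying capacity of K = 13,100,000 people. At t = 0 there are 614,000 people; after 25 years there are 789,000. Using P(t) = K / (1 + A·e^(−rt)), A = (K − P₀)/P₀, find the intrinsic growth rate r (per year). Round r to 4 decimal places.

A = (13100000 − 614000)/614000 = 20.3355
789000 = 13100000/(1 + 20.3355·e^(−r·25)) → e^(−25r) = (16.6033 − 1)/20.3355 = 0.767293
r = −ln(0.767293)/25 = 0.26489/25

r ≈ 0.0106 per year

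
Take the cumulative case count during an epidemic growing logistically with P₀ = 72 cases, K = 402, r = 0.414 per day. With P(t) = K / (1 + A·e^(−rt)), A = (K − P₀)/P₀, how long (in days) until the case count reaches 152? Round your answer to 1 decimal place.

A = (402 − 72)/72 = 4.58333
152 = 402/(1 + 4.58333·e^(−0.414t)) → 1 + 4.58333·e^(−0.414t) = 2.64474
e^(−0.414t) = 0.358852 → t = ln(2.78667)/0.414 = 1.02485/0.414

t ≈ 2.5 days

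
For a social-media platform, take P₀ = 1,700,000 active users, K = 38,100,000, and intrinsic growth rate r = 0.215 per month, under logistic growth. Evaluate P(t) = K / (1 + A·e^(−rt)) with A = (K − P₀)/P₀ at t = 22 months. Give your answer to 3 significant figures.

A = (38100000 − 1700000)/1700000 = 21.41176
P(22) = 38100000 / (1 + 21.41176·e^(−0.215·22)) = 38100000 / (1 + 21.41176·0.008826)
= 38100000 / 1.18899 ≈ 32043995.08

≈ 32,000,000 active users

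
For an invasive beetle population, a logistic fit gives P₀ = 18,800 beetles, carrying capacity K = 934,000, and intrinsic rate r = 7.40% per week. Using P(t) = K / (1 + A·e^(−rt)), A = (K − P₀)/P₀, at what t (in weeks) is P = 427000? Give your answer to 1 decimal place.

A = (934000 − 18800)/18800 = 48.68085
427000 = 934000/(1 + 48.68085·e^(−0.074t)) → 1 + 48.68085·e^(−0.074t) = 2.18735
e^(−0.074t) = 0.024391 → t = ln(40.99945)/0.074 = 3.71356/0.074

t ≈ 50.2 weeks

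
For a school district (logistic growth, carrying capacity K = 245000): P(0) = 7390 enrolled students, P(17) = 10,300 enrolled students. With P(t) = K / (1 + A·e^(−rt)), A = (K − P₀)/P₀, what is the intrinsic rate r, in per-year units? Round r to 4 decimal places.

r ≈ 0.0203 per year

A = (245000 − 7390)/7390 = 32.15291
10300 = 245000/(1 + 32.15291·e^(−r·17)) → e^(−17r) = (23.78641 − 1)/32.15291 = 0.708689
r = −ln(0.708689)/17 = 0.34434/17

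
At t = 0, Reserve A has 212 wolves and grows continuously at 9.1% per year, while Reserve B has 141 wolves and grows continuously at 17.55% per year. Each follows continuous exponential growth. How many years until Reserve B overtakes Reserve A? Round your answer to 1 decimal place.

212·e^(0.091t) = 141·e^(0.1755t)
212/141 = e^((0.1755 − 0.091)t) → ln(1.50355) = 0.0845·t
t = 0.40783 / 0.0845

t ≈ 4.8 years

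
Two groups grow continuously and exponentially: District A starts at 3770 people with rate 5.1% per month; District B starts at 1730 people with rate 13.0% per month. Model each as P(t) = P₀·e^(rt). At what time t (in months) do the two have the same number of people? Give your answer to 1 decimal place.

t ≈ 9.9 months

3770·e^(0.051t) = 1730·e^(0.13t)
3770/1730 = e^((0.13 − 0.051)t) → ln(2.17919) = 0.079·t
t = 0.77895 / 0.079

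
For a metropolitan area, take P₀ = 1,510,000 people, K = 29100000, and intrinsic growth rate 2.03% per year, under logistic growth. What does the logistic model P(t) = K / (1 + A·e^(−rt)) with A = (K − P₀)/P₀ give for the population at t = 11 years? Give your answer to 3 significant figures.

≈ 1,860,000 people

A = (29100000 − 1510000)/1510000 = 18.27152
P(11) = 29100000 / (1 + 18.27152·e^(−0.0203·11)) = 29100000 / (1 + 18.27152·0.799875)
= 29100000 / 15.61493 ≈ 1863600.83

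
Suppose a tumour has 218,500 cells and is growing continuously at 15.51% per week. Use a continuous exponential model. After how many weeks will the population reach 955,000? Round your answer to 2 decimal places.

t ≈ 9.51 weeks

955000 = 218500 · e^(0.1551·t)
t = ln(955000/218500) / 0.1551 = ln(4.37071) / 0.1551 = 1.47493 / 0.1551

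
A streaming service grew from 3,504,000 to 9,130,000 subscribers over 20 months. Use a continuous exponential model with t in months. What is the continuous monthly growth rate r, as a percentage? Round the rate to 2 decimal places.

9130000 = 3504000 · e^(r·20)
e^(20r) = 9130000/3504000 = 2.60559
r = ln(2.60559) / 20 = 0.95766 / 20

r ≈ 4.79% per month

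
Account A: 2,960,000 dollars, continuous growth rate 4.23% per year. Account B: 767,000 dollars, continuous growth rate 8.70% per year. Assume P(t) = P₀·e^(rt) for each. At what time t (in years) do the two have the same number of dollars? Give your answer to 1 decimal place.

2960000·e^(0.0423t) = 767000·e^(0.087t)
2960000/767000 = e^((0.087 − 0.0423)t) → ln(3.85919) = 0.0447·t
t = 1.35046 / 0.0447

t ≈ 30.2 years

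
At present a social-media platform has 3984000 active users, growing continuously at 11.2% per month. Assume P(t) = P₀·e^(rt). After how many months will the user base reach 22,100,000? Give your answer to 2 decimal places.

t ≈ 15.30 months

22100000 = 3984000 · e^(0.112·t)
t = ln(22100000/3984000) / 0.112 = ln(5.54719) / 0.112 = 1.71329 / 0.112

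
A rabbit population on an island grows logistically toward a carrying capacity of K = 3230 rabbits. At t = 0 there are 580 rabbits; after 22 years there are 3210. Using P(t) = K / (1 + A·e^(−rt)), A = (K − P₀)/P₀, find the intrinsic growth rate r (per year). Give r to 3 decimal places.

A = (3230 − 580)/580 = 4.56897
3210 = 3230/(1 + 4.56897·e^(−r·22)) → e^(−22r) = (1.00623 − 1)/4.56897 = 0.001364
r = −ln(0.001364)/22 = 6.59758/22

r ≈ 0.300 per year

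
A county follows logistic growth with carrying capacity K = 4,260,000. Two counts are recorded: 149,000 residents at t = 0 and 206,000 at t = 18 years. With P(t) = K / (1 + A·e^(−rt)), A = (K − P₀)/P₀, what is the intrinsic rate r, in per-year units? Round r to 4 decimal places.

A = (4260000 − 149000)/149000 = 27.5906
206000 = 4260000/(1 + 27.5906·e^(−r·18)) → e^(−18r) = (20.67961 − 1)/27.5906 = 0.713272
r = −ln(0.713272)/18 = 0.33789/18

r ≈ 0.0188 per year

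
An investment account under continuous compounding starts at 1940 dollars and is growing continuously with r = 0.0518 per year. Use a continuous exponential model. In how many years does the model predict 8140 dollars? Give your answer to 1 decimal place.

8140 = 1940 · e^(0.0518·t)
t = ln(8140/1940) / 0.0518 = ln(4.19588) / 0.0518 = 1.4341 / 0.0518

t ≈ 27.7 years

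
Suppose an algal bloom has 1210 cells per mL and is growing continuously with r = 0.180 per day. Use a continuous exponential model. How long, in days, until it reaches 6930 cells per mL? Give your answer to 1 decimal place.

t ≈ 9.7 days

6930 = 1210 · e^(0.18·t)
t = ln(6930/1210) / 0.18 = ln(5.72727) / 0.18 = 1.74524 / 0.18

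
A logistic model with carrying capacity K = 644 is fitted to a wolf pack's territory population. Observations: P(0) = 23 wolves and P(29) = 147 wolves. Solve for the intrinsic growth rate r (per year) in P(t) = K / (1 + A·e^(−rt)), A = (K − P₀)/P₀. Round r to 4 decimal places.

r ≈ 0.0716 per year

A = (644 − 23)/23 = 27
147 = 644/(1 + 27·e^(−r·29)) → e^(−29r) = (4.38095 − 1)/27 = 0.12522
r = −ln(0.12522)/29 = 2.07768/29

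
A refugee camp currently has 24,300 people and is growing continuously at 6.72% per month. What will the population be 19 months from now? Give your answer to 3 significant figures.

P(19) = 24300 · e^(0.0672·19) = 24300 · e^(1.2768)
= 24300 · 3.58515 ≈ 87119.12

≈ 87,100 people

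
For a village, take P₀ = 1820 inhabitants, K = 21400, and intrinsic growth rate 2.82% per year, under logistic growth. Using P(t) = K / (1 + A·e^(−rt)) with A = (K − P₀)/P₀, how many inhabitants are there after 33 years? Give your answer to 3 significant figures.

≈ 4,080 inhabitants

A = (21400 − 1820)/1820 = 10.75824
P(33) = 21400 / (1 + 10.75824·e^(−0.0282·33)) = 21400 / (1 + 10.75824·0.394317)
= 21400 / 5.24216 ≈ 4082.29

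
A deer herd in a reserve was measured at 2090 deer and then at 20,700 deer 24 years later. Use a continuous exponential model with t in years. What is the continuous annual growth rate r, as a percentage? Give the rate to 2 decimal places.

20700 = 2090 · e^(r·24)
e^(24r) = 20700/2090 = 9.90431
r = ln(9.90431) / 24 = 2.29297 / 24

r ≈ 9.55% per year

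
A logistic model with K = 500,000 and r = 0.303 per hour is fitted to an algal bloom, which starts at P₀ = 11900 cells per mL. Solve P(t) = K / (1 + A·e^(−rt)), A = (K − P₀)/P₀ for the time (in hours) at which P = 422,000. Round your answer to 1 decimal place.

A = (500000 − 11900)/11900 = 41.01681
422000 = 500000/(1 + 41.01681·e^(−0.303t)) → 1 + 41.01681·e^(−0.303t) = 1.18483
e^(−0.303t) = 0.004506 → t = ln(221.91144)/0.303 = 5.40228/0.303

t ≈ 17.8 hours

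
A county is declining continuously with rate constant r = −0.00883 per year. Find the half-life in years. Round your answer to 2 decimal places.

half-life = ln(2) / |r| = 0.69315 / 0.00883

half-life ≈ 78.50 years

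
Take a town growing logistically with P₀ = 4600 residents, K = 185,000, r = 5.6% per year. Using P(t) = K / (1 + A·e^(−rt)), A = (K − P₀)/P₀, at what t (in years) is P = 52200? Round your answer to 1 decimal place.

A = (185000 − 4600)/4600 = 39.21739
52200 = 185000/(1 + 39.21739·e^(−0.056t)) → 1 + 39.21739·e^(−0.056t) = 3.54406
e^(−0.056t) = 0.064871 → t = ln(15.41527)/0.056 = 2.73536/0.056

t ≈ 48.8 years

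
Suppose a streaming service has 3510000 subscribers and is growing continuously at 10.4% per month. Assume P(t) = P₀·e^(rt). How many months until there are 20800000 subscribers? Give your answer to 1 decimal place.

20800000 = 3510000 · e^(0.104·t)
t = ln(20800000/3510000) / 0.104 = ln(5.92593) / 0.104 = 1.77934 / 0.104

t ≈ 17.1 months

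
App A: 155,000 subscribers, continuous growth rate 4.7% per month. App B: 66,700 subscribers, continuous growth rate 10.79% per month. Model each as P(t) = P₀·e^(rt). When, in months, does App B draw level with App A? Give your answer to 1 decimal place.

155000·e^(0.047t) = 66700·e^(0.1079t)
155000/66700 = e^((0.1079 − 0.047)t) → ln(2.32384) = 0.0609·t
t = 0.84322 / 0.0609

t ≈ 13.8 months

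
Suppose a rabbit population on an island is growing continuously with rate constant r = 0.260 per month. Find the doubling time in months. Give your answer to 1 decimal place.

doubling time ≈ 2.7 months

doubling time = ln(2) / |r| = 0.69315 / 0.26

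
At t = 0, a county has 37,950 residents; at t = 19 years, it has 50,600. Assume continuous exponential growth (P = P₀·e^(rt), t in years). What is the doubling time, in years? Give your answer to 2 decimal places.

r = ln(50600/37950) / 19 = ln(1.33333) / 19 ≈ 0.015141 per year
doubling time = ln 2 / |r| = 0.69315 / 0.015141

doubling time ≈ 45.78 years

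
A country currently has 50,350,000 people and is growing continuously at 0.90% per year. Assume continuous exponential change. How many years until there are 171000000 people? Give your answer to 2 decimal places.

171000000 = 50350000 · e^(0.009·t)
t = ln(171000000/50350000) / 0.009 = ln(3.39623) / 0.009 = 1.22266 / 0.009

t ≈ 135.85 years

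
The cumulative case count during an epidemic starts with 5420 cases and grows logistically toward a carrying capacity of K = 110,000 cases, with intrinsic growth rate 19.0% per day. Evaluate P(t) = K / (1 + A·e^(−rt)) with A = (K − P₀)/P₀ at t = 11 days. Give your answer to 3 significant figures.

A = (110000 − 5420)/5420 = 19.2952
P(11) = 110000 / (1 + 19.2952·e^(−0.19·11)) = 110000 / (1 + 19.2952·0.123687)
= 110000 / 3.38657 ≈ 32481.26

≈ 32,500 cases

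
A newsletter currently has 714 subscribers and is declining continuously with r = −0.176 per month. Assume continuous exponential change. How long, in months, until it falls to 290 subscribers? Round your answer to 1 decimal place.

290 = 714 · e^(-0.176·t)
t = ln(290/714) / -0.176 = ln(0.40616) / -0.176 = -0.901 / -0.176

t ≈ 5.1 months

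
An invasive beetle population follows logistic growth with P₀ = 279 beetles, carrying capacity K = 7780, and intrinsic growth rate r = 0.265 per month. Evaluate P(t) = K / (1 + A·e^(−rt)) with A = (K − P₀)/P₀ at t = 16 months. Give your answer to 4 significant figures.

≈ 5,608 beetles

A = (7780 − 279)/279 = 26.8853
P(16) = 7780 / (1 + 26.8853·e^(−0.265·16)) = 7780 / (1 + 26.8853·0.014408)
= 7780 / 1.38735 ≈ 5607.8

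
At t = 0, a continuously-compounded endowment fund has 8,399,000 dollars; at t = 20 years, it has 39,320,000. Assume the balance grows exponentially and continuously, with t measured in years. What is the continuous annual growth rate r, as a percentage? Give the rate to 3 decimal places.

r ≈ 7.718% per year

39320000 = 8399000 · e^(r·20)
e^(20r) = 39320000/8399000 = 4.68151
r = ln(4.68151) / 20 = 1.54362 / 20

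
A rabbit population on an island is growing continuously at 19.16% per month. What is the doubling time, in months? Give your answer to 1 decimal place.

doubling time = ln(2) / |r| = 0.69315 / 0.1916

doubling time ≈ 3.6 months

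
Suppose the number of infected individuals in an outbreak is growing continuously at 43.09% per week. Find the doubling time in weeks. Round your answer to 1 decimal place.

doubling time = ln(2) / |r| = 0.69315 / 0.4309

doubling time ≈ 1.6 weeks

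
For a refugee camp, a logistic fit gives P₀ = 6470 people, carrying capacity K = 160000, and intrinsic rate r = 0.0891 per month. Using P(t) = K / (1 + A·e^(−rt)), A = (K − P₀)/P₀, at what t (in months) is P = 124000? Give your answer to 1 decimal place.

t ≈ 49.4 months

A = (160000 − 6470)/6470 = 23.72952
124000 = 160000/(1 + 23.72952·e^(−0.0891t)) → 1 + 23.72952·e^(−0.0891t) = 1.29032
e^(−0.0891t) = 0.012235 → t = ln(81.73502)/0.0891 = 4.40348/0.0891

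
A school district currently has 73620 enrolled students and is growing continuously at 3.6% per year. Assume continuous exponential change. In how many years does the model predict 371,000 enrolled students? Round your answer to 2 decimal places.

t ≈ 44.92 years

371000 = 73620 · e^(0.036·t)
t = ln(371000/73620) / 0.036 = ln(5.03939) / 0.036 = 1.61729 / 0.036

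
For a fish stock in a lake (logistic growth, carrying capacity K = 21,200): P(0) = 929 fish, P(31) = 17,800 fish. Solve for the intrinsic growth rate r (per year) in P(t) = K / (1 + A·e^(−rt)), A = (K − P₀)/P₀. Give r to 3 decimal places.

A = (21200 − 929)/929 = 21.82024
17800 = 21200/(1 + 21.82024·e^(−r·31)) → e^(−31r) = (1.19101 − 1)/21.82024 = 0.008754
r = −ln(0.008754)/31 = 4.73826/31

r ≈ 0.153 per year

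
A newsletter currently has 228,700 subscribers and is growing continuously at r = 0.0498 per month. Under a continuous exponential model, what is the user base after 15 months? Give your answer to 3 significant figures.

P(15) = 228700 · e^(0.0498·15) = 228700 · e^(0.747)
= 228700 · 2.11066 ≈ 482707.61

≈ 483,000 subscribers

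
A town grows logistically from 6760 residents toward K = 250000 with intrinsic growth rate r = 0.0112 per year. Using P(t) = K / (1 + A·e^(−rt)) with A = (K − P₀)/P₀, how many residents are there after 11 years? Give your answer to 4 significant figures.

A = (250000 − 6760)/6760 = 35.98225
P(11) = 250000 / (1 + 35.98225·e^(−0.0112·11)) = 250000 / (1 + 35.98225·0.884087)
= 250000 / 32.81143 ≈ 7619.3

≈ 7,619 residents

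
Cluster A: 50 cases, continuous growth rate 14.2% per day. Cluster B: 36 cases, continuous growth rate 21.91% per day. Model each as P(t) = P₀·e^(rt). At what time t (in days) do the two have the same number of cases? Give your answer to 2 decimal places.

t ≈ 4.26 days

50·e^(0.142t) = 36·e^(0.2191t)
50/36 = e^((0.2191 − 0.142)t) → ln(1.38889) = 0.0771·t
t = 0.3285 / 0.0771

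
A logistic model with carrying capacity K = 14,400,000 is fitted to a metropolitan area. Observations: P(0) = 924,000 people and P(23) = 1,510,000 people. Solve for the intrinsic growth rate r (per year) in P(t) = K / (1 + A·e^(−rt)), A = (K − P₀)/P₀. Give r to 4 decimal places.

r ≈ 0.0233 per year

A = (14400000 − 924000)/924000 = 14.58442
1510000 = 14400000/(1 + 14.58442·e^(−r·23)) → e^(−23r) = (9.53642 − 1)/14.58442 = 0.585311
r = −ln(0.585311)/23 = 0.53561/23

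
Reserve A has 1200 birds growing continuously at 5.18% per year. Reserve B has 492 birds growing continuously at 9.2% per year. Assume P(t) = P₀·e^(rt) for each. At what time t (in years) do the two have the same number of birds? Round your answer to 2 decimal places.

1200·e^(0.0518t) = 492·e^(0.092t)
1200/492 = e^((0.092 − 0.0518)t) → ln(2.43902) = 0.0402·t
t = 0.8916 / 0.0402

t ≈ 22.18 years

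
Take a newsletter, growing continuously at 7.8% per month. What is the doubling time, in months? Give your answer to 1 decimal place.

doubling time ≈ 8.9 months

doubling time = ln(2) / |r| = 0.69315 / 0.078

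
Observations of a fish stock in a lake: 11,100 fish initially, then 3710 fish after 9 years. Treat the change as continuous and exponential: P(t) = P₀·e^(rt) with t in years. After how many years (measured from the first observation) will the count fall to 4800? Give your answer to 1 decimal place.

t ≈ 6.9 years

r = ln(3710/11100) / 9 ≈ -0.121768 per year
t = ln(4800/11100) / r = -0.83833 / -0.121768 ≈ 6.885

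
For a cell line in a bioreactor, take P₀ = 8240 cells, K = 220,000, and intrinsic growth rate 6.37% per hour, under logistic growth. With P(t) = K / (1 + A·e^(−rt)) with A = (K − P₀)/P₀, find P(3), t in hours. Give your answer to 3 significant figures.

≈ 9,900 cells

A = (220000 − 8240)/8240 = 25.69903
P(3) = 220000 / (1 + 25.69903·e^(−0.0637·3)) = 220000 / (1 + 25.69903·0.82605)
= 220000 / 22.22868 ≈ 9897.12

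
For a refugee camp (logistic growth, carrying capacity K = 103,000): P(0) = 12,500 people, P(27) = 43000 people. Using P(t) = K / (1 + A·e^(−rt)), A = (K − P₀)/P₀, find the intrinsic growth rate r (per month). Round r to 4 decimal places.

r ≈ 0.0610 per month

A = (103000 − 12500)/12500 = 7.24
43000 = 103000/(1 + 7.24·e^(−r·27)) → e^(−27r) = (2.39535 − 1)/7.24 = 0.192728
r = −ln(0.192728)/27 = 1.64648/27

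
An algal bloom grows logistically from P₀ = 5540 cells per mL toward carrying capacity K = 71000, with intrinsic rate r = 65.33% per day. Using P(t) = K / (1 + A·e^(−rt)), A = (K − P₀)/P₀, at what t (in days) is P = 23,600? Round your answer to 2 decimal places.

A = (71000 − 5540)/5540 = 11.81588
23600 = 71000/(1 + 11.81588·e^(−0.6533t)) → 1 + 11.81588·e^(−0.6533t) = 3.00847
e^(−0.6533t) = 0.169981 → t = ln(5.88301)/0.6533 = 1.77207/0.6533

t ≈ 2.71 days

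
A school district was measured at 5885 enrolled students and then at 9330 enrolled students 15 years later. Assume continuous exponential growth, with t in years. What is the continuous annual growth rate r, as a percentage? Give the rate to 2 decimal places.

9330 = 5885 · e^(r·15)
e^(15r) = 9330/5885 = 1.58539
r = ln(1.58539) / 15 = 0.46083 / 15

r ≈ 3.07% per year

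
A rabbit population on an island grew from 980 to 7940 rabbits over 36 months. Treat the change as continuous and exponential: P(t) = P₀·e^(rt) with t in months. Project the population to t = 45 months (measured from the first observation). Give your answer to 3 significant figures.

r = ln(7940/980) / 36 ≈ 0.058114 per month
P(45) = 980 · e^(0.058114·45) = 980 · 13.6692 ≈ 13395.81

≈ 13,400 rabbits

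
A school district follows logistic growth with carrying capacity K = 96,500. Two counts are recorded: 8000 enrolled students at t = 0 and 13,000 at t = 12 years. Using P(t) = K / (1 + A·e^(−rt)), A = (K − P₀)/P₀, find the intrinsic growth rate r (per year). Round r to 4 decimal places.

A = (96500 − 8000)/8000 = 11.0625
13000 = 96500/(1 + 11.0625·e^(−r·12)) → e^(−12r) = (7.42308 − 1)/11.0625 = 0.580617
r = −ln(0.580617)/12 = 0.54366/12

r ≈ 0.0453 per year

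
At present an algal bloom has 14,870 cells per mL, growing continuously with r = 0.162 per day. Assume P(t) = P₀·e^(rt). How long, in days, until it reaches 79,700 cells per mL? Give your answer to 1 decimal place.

t ≈ 10.4 days

79700 = 14870 · e^(0.162·t)
t = ln(79700/14870) / 0.162 = ln(5.35978) / 0.162 = 1.67892 / 0.162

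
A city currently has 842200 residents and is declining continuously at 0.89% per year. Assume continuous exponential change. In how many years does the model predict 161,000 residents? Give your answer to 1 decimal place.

t ≈ 185.9 years

161000 = 842200 · e^(-0.0089·t)
t = ln(161000/842200) / -0.0089 = ln(0.19117) / -0.0089 = -1.65461 / -0.0089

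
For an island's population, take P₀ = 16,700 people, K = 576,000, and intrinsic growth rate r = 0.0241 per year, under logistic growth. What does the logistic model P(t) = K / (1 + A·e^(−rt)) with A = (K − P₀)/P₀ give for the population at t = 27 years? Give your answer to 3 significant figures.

≈ 31,200 people

A = (576000 − 16700)/16700 = 33.49102
P(27) = 576000 / (1 + 33.49102·e^(−0.0241·27)) = 576000 / (1 + 33.49102·0.52168)
= 576000 / 18.47161 ≈ 31182.99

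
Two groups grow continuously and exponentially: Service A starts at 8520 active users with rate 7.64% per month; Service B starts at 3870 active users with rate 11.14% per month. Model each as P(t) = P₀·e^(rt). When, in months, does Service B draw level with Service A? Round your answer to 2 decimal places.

t ≈ 22.55 months

8520·e^(0.0764t) = 3870·e^(0.1114t)
8520/3870 = e^((0.1114 − 0.0764)t) → ln(2.20155) = 0.035·t
t = 0.78916 / 0.035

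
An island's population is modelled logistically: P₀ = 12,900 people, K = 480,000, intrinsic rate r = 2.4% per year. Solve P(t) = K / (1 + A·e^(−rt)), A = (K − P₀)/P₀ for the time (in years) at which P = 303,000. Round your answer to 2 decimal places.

A = (480000 − 12900)/12900 = 36.2093
303000 = 480000/(1 + 36.2093·e^(−0.024t)) → 1 + 36.2093·e^(−0.024t) = 1.58416
e^(−0.024t) = 0.016133 → t = ln(61.98542)/0.024 = 4.1269/0.024

t ≈ 171.95 years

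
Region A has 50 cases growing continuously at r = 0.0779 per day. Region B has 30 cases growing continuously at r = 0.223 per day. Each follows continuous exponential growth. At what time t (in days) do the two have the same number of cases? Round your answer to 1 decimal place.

t ≈ 3.5 days

50·e^(0.0779t) = 30·e^(0.223t)
50/30 = e^((0.223 − 0.0779)t) → ln(1.66667) = 0.1451·t
t = 0.51083 / 0.1451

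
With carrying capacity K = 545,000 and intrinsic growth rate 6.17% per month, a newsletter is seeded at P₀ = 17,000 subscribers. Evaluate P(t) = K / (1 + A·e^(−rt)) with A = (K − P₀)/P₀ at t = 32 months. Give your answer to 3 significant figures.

A = (545000 − 17000)/17000 = 31.05882
P(32) = 545000 / (1 + 31.05882·e^(−0.0617·32)) = 545000 / (1 + 31.05882·0.138845)
= 545000 / 5.31235 ≈ 102591.14

≈ 103,000 subscribers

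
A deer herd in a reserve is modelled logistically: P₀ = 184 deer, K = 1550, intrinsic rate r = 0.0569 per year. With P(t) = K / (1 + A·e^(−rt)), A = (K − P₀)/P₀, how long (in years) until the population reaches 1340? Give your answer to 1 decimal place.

A = (1550 − 184)/184 = 7.42391
1340 = 1550/(1 + 7.42391·e^(−0.0569t)) → 1 + 7.42391·e^(−0.0569t) = 1.15672
e^(−0.0569t) = 0.02111 → t = ln(47.37164)/0.0569 = 3.85802/0.0569

t ≈ 67.8 years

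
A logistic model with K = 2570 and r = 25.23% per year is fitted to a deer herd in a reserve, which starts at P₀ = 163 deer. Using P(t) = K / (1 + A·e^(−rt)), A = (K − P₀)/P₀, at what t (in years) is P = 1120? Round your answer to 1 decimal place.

t ≈ 9.6 years

A = (2570 − 163)/163 = 14.76687
1120 = 2570/(1 + 14.76687·e^(−0.2523t)) → 1 + 14.76687·e^(−0.2523t) = 2.29464
e^(−0.2523t) = 0.087672 → t = ln(11.40613)/0.2523 = 2.43415/0.2523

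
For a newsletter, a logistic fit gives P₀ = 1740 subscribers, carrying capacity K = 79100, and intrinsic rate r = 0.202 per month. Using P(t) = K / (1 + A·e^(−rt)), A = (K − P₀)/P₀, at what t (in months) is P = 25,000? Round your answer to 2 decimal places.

A = (79100 − 1740)/1740 = 44.45977
25000 = 79100/(1 + 44.45977·e^(−0.202t)) → 1 + 44.45977·e^(−0.202t) = 3.164
e^(−0.202t) = 0.048673 → t = ln(20.54518)/0.202 = 3.02263/0.202

t ≈ 14.96 months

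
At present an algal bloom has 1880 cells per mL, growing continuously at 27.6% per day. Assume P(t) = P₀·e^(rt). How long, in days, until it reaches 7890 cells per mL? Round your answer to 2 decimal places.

7890 = 1880 · e^(0.276·t)
t = ln(7890/1880) / 0.276 = ln(4.19681) / 0.276 = 1.43432 / 0.276

t ≈ 5.20 days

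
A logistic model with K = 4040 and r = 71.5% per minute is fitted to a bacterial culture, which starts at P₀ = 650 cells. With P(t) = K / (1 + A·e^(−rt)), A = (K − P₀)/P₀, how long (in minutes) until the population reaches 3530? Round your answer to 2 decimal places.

t ≈ 5.02 minutes

A = (4040 − 650)/650 = 5.21538
3530 = 4040/(1 + 5.21538·e^(−0.715t)) → 1 + 5.21538·e^(−0.715t) = 1.14448
e^(−0.715t) = 0.027702 → t = ln(36.09864)/0.715 = 3.58626/0.715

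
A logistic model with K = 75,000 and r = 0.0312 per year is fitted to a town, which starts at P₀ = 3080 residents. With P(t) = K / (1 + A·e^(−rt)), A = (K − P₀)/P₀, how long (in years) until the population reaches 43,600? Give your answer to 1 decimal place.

A = (75000 − 3080)/3080 = 23.35065
43600 = 75000/(1 + 23.35065·e^(−0.0312t)) → 1 + 23.35065·e^(−0.0312t) = 1.72018
e^(−0.0312t) = 0.030842 → t = ln(32.42319)/0.0312 = 3.47887/0.0312

t ≈ 111.5 years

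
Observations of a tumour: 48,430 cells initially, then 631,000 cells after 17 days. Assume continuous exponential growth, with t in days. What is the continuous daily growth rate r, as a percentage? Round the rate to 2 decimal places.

631000 = 48430 · e^(r·17)
e^(17r) = 631000/48430 = 13.02911
r = ln(13.02911) / 17 = 2.56719 / 17

r ≈ 15.10% per day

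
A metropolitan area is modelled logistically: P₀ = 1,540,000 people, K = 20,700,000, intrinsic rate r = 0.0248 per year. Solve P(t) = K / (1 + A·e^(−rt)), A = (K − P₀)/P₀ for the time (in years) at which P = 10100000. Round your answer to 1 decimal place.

A = (20700000 − 1540000)/1540000 = 12.44156
10100000 = 20700000/(1 + 12.44156·e^(−0.0248t)) → 1 + 12.44156·e^(−0.0248t) = 2.0495
e^(−0.0248t) = 0.084355 → t = ln(11.85469)/0.0248 = 2.47272/0.0248

t ≈ 99.7 years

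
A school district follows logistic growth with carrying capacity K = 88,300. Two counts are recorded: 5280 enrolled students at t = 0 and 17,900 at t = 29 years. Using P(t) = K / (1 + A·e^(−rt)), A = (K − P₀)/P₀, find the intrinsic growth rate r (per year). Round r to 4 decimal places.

r ≈ 0.0478 per year

A = (88300 − 5280)/5280 = 15.72348
17900 = 88300/(1 + 15.72348·e^(−r·29)) → e^(−29r) = (4.93296 − 1)/15.72348 = 0.250133
r = −ln(0.250133)/29 = 1.38576/29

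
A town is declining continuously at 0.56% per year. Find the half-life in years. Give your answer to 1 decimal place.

half-life = ln(2) / |r| = 0.69315 / 0.0056

half-life ≈ 123.8 years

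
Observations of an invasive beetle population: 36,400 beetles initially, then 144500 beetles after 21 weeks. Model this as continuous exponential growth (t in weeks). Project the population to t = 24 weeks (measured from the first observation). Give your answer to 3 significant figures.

≈ 176,000 beetles

r = ln(144500/36400) / 21 ≈ 0.065653 per week
P(24) = 36400 · e^(0.065653·24) = 36400 · 4.83398 ≈ 175956.74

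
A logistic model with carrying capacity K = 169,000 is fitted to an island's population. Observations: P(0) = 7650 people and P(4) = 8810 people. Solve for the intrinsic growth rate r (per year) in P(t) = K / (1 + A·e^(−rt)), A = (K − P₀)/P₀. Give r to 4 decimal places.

A = (169000 − 7650)/7650 = 21.0915
8810 = 169000/(1 + 21.0915·e^(−r·4)) → e^(−4r) = (19.18275 − 1)/21.0915 = 0.862089
r = −ln(0.862089)/4 = 0.1484/4

r ≈ 0.0371 per year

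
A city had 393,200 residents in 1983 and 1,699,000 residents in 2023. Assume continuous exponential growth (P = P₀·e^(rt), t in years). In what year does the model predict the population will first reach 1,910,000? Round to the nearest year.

r = ln(1699000/393200) / 40 = 1.46348/40 ≈ 0.036587 per year
t = ln(1910000/393200) / r = 1.58054/0.036587 ≈ 43.2 years after 1983

year 2026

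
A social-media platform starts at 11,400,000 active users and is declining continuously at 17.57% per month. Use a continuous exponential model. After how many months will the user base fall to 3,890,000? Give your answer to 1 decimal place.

t ≈ 6.1 months

3890000 = 11400000 · e^(-0.1757·t)
t = ln(3890000/11400000) / -0.1757 = ln(0.34123) / -0.1757 = -1.0752 / -0.1757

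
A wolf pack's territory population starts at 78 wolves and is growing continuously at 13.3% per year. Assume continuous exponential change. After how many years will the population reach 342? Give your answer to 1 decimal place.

342 = 78 · e^(0.133·t)
t = ln(342/78) / 0.133 = ln(4.38462) / 0.133 = 1.4781 / 0.133

t ≈ 11.1 years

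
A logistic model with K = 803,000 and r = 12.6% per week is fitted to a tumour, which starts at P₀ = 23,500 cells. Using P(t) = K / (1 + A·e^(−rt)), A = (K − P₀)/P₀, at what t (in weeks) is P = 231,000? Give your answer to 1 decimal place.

A = (803000 − 23500)/23500 = 33.17021
231000 = 803000/(1 + 33.17021·e^(−0.126t)) → 1 + 33.17021·e^(−0.126t) = 3.47619
e^(−0.126t) = 0.074651 → t = ln(13.39566)/0.126 = 2.59493/0.126

t ≈ 20.6 weeks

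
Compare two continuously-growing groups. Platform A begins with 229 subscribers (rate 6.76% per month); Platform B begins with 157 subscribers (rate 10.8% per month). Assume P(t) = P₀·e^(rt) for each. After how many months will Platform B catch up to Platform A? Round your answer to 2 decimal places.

t ≈ 9.34 months

229·e^(0.0676t) = 157·e^(0.108t)
229/157 = e^((0.108 − 0.0676)t) → ln(1.4586) = 0.0404·t
t = 0.37748 / 0.0404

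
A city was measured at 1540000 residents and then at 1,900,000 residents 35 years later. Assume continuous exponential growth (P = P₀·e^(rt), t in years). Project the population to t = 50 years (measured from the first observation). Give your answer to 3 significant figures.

≈ 2,080,000 residents

r = ln(1900000/1540000) / 35 ≈ 0.006002 per year
P(50) = 1540000 · e^(0.006002·50) = 1540000 · 1.35 ≈ 2078994.82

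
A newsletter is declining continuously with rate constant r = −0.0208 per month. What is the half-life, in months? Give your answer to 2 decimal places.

half-life = ln(2) / |r| = 0.69315 / 0.0208

half-life ≈ 33.32 months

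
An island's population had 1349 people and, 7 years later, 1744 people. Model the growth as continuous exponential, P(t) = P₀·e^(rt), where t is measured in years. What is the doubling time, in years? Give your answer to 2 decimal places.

r = ln(1744/1349) / 7 = ln(1.29281) / 7 ≈ 0.036688 per year
doubling time = ln 2 / |r| = 0.69315 / 0.036688

doubling time ≈ 18.89 years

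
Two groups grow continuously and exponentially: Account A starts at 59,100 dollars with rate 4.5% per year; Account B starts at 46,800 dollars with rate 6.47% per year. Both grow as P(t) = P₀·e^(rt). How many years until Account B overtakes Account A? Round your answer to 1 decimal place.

t ≈ 11.8 years

59100·e^(0.045t) = 46800·e^(0.0647t)
59100/46800 = e^((0.0647 − 0.045)t) → ln(1.26282) = 0.0197·t
t = 0.23335 / 0.0197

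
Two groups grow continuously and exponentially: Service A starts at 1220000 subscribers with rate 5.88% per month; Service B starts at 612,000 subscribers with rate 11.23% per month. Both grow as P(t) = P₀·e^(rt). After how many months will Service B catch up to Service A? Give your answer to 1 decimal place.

1220000·e^(0.0588t) = 612000·e^(0.1123t)
1220000/612000 = e^((0.1123 − 0.0588)t) → ln(1.99346) = 0.0535·t
t = 0.68987 / 0.0535

t ≈ 12.9 months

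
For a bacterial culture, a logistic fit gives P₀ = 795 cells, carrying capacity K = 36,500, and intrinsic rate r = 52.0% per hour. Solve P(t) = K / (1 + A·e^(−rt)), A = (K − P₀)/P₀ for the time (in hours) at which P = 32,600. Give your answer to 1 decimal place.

t ≈ 11.4 hours

A = (36500 − 795)/795 = 44.91195
32600 = 36500/(1 + 44.91195·e^(−0.52t)) → 1 + 44.91195·e^(−0.52t) = 1.11963
e^(−0.52t) = 0.002664 → t = ln(375.41784)/0.52 = 5.92804/0.52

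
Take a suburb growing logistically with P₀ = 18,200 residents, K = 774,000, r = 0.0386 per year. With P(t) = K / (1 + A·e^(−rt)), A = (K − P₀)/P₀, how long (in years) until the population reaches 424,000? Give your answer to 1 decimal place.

t ≈ 101.5 years

A = (774000 − 18200)/18200 = 41.52747
424000 = 774000/(1 + 41.52747·e^(−0.0386t)) → 1 + 41.52747·e^(−0.0386t) = 1.82547
e^(−0.0386t) = 0.019878 → t = ln(50.30757)/0.0386 = 3.91816/0.0386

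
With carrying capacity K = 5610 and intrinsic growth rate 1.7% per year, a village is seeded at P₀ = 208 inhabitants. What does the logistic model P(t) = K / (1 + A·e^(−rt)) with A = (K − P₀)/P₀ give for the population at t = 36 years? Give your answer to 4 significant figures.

A = (5610 − 208)/208 = 25.97115
P(36) = 5610 / (1 + 25.97115·e^(−0.017·36)) = 5610 / (1 + 25.97115·0.542265)
= 5610 / 15.08325 ≈ 371.94

≈ 371.9 inhabitants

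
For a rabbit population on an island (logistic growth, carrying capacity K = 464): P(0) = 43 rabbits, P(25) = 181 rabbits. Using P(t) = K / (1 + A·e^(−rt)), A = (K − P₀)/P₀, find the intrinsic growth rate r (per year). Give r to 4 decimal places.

A = (464 − 43)/43 = 9.7907
181 = 464/(1 + 9.7907·e^(−r·25)) → e^(−25r) = (2.56354 − 1)/9.7907 = 0.159696
r = −ln(0.159696)/25 = 1.83448/25

r ≈ 0.0734 per year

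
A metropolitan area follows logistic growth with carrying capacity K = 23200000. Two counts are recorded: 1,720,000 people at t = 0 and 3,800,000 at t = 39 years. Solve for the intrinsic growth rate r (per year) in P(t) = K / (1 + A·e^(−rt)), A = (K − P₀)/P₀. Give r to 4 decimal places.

A = (23200000 − 1720000)/1720000 = 12.48837
3800000 = 23200000/(1 + 12.48837·e^(−r·39)) → e^(−39r) = (6.10526 − 1)/12.48837 = 0.408801
r = −ln(0.408801)/39 = 0.89453/39

r ≈ 0.0229 per year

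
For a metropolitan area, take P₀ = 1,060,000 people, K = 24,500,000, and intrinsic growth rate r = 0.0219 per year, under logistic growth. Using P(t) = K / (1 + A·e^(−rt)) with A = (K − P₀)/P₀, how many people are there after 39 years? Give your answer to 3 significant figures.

A = (24500000 − 1060000)/1060000 = 22.11321
P(39) = 24500000 / (1 + 22.11321·e^(−0.0219·39)) = 24500000 / (1 + 22.11321·0.425666)
= 24500000 / 10.41284 ≈ 2352863.62

≈ 2,350,000 people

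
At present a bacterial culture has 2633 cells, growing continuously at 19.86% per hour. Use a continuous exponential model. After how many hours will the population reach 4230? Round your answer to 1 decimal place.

4230 = 2633 · e^(0.1986·t)
t = ln(4230/2633) / 0.1986 = ln(1.60653) / 0.1986 = 0.47408 / 0.1986

t ≈ 2.4 hours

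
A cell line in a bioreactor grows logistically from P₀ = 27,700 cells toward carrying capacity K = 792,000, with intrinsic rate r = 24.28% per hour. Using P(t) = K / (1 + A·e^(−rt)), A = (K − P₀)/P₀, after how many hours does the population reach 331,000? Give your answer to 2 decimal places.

t ≈ 12.30 hours

A = (792000 − 27700)/27700 = 27.59206
331000 = 792000/(1 + 27.59206·e^(−0.2428t)) → 1 + 27.59206·e^(−0.2428t) = 2.39275
e^(−0.2428t) = 0.050476 → t = ln(19.81122)/0.2428 = 2.98625/0.2428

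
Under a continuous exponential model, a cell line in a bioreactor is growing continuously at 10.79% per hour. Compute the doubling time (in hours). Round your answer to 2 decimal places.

doubling time = ln(2) / |r| = 0.69315 / 0.1079

doubling time ≈ 6.42 hours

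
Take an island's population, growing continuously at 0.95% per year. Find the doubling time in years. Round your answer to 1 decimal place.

doubling time ≈ 73.0 years

doubling time = ln(2) / |r| = 0.69315 / 0.0095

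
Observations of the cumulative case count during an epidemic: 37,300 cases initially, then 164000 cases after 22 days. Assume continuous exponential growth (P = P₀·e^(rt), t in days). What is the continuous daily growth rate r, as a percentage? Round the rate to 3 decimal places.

164000 = 37300 · e^(r·22)
e^(22r) = 164000/37300 = 4.39678
r = ln(4.39678) / 22 = 1.48087 / 22

r ≈ 6.731% per day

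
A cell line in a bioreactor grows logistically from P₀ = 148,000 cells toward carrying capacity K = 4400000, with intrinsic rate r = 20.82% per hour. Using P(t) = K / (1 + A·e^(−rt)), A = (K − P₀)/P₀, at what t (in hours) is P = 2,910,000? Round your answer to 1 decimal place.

A = (4400000 − 148000)/148000 = 28.72973
2910000 = 4400000/(1 + 28.72973·e^(−0.2082t)) → 1 + 28.72973·e^(−0.2082t) = 1.51203
e^(−0.2082t) = 0.017822 → t = ln(56.10974)/0.2082 = 4.02731/0.2082

t ≈ 19.3 hours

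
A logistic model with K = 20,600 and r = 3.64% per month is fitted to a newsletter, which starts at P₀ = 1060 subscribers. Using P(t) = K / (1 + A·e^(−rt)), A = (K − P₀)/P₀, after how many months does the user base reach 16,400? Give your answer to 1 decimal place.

A = (20600 − 1060)/1060 = 18.43396
16400 = 20600/(1 + 18.43396·e^(−0.0364t)) → 1 + 18.43396·e^(−0.0364t) = 1.2561
e^(−0.0364t) = 0.013893 → t = ln(71.98023)/0.0364 = 4.27639/0.0364

t ≈ 117.5 months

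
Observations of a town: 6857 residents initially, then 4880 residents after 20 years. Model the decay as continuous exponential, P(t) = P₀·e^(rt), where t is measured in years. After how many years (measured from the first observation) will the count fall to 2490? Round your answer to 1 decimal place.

r = ln(4880/6857) / 20 ≈ -0.017006 per year
t = ln(2490/6857) / r = -1.01299 / -0.017006 ≈ 59.566

t ≈ 59.6 years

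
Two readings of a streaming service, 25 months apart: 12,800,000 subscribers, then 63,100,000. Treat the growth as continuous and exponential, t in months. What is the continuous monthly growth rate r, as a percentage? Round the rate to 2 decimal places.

r ≈ 6.38% per month

63100000 = 12800000 · e^(r·25)
e^(25r) = 63100000/12800000 = 4.92969
r = ln(4.92969) / 25 = 1.59528 / 25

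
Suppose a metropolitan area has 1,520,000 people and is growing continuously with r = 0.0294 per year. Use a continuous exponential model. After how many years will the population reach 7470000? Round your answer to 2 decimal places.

t ≈ 54.16 years

7470000 = 1520000 · e^(0.0294·t)
t = ln(7470000/1520000) / 0.0294 = ln(4.91447) / 0.0294 = 1.59218 / 0.0294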